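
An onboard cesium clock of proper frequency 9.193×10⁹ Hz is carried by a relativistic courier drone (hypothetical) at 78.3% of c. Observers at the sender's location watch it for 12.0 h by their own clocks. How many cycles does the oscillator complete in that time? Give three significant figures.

N = 2.47×10¹⁴

β = 0.783; γ = 1/√(1 − 0.783²) = 1/√0.3869 = 1.608
During 12.0 h of lab time, the oscillator's proper time advances by τ = Δt/γ = 12.0/1.608 = 7.464 h = 2.687×10⁴ s.
N = f × τ = 9.193×10⁹ × 2.687×10⁴ = 2.470×10¹⁴.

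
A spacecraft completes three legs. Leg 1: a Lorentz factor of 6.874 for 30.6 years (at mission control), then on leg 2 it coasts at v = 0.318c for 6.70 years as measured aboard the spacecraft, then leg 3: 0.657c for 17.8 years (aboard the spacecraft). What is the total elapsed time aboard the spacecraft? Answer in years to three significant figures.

Leg 1: γ = 6.874; τ_1 = 30.6/6.874 = 4.452 years.
Leg 2: 6.70 years is already measured aboard the spacecraft.
Leg 3: 17.8 years is already measured aboard the spacecraft.
Total: 4.452 + 6.700 + 17.80 years.

τ = 29.0 years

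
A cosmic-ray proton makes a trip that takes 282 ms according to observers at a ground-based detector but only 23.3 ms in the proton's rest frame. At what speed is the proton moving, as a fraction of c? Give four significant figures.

v = 0.9966c

The proper time is measured in the proton's rest frame (both events occur at the proton's location); Δt is measured at a ground-based detector. γ = Δt/τ = 282/23.3 = 12.10.
β = √(1 − 1/γ²) = √(1 − 0.006827) = √0.9932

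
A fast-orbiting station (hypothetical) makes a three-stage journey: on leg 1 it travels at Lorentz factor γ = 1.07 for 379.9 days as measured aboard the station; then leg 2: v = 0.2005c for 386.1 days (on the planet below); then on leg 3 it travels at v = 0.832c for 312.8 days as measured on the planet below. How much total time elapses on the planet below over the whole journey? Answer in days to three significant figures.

Δt = 1110 days

Leg 1: γ = 1.07; Δt_1 = 1.070 × 379.9 = 406.5 days.
Leg 2: 386.1 days is already measured on the planet below.
Leg 3: 312.8 days is already measured on the planet below.
Total: 406.5 + 386.1 + 312.8 days.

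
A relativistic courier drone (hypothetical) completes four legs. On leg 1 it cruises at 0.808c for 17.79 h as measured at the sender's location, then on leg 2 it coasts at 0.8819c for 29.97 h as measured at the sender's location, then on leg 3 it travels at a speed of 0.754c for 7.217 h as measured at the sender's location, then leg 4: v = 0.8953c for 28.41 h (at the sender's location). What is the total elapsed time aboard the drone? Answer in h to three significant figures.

τ = 42.0 h

Leg 1: γ = 1/√(1 − 0.808²) = 1/√0.3471 = 1.697; τ_1 = 17.79/1.697 = 10.48 h.
Leg 2: γ = 1/√(1 − 0.8819²) = 1/√0.2223 = 2.121; τ_2 = 29.97/2.121 = 14.13 h.
Leg 3: γ = 1/√(1 − 0.754²) = 1/√0.4315 = 1.522; τ_3 = 7.217/1.522 = 4.741 h.
Leg 4: γ = 1/√(1 − 0.8953²) = 1/√0.1984 = 2.245; τ_4 = 28.41/2.245 = 12.66 h.
Total: 10.48 + 14.13 + 4.741 + 12.66 h.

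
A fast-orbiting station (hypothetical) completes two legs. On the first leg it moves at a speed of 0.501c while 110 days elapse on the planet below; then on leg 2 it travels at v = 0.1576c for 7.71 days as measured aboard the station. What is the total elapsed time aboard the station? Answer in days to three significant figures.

Leg 1: γ = 1/√(1 − 0.501²) = 1/√0.7490 = 1.155; τ_1 = 110/1.155 = 95.20 days.
Leg 2: 7.71 days is already measured aboard the station.
Total: 95.20 + 7.710 days.

τ = 103 days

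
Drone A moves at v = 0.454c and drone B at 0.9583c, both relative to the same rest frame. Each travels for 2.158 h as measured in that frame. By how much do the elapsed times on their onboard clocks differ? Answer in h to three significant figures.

A: γ = 1/√(1 − 0.454²) = 1/√0.7939 = 1.122; τ_A = 2.158/1.122 = 1.923 h.
B: γ = 1/√(1 − 0.9583²) = 1/√0.08166 = 3.499; τ_B = 2.158/3.499 = 0.6167 h.

|τ_A − τ_B| = 1.31 h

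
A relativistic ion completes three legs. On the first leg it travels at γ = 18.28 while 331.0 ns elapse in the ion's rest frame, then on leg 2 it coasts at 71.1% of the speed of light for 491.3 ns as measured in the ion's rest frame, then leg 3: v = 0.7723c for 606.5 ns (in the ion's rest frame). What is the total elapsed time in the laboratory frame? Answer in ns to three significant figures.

Δt = 7700 ns

Leg 1: γ = 18.28; Δt_1 = 18.28 × 331.0 = 6051 ns.
Leg 2: β = 0.711; γ = 1/√(1 − 0.711²) = 1/√0.4945 = 1.422; Δt_2 = 1.422 × 491.3 = 698.7 ns.
Leg 3: γ = 1/√(1 − 0.7723²) = 1/√0.4036 = 1.574; Δt_3 = 1.574 × 606.5 = 954.7 ns.
Total: 6051 + 698.7 + 954.7 ns.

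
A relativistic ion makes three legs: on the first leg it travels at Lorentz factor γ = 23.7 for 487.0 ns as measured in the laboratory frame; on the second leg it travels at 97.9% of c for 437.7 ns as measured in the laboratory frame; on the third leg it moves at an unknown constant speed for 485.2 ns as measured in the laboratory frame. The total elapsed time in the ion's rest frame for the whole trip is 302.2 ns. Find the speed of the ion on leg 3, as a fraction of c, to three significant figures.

Leg 1: γ = 23.7; τ_1 = 487.0/23.70 = 20.55 ns.
Leg 2: β = 0.979; γ = 1/√(1 − 0.979²) = 1/√0.04156 = 4.905; τ_2 = 437.7/4.905 = 89.23 ns.
Leg 3: speed unknown; τ_3 = 485.2/γ_3.
Total proper time: 20.55 + 89.23 + τ_3 = 302.2, so τ_3 = 302.2 − 109.8 = 192.4 ns.
γ_3 = 485.2/192.4 = 2.522; β = √(1 − 1/γ²) = √0.8427.

β = 0.918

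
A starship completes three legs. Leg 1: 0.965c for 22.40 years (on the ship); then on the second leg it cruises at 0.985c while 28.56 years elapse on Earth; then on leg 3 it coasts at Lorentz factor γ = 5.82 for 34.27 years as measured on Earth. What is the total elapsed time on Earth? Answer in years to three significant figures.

Δt = 148 years

Leg 1: γ = 1/√(1 − 0.965²) = 1/√0.06878 = 3.813; Δt_1 = 3.813 × 22.40 = 85.41 years.
Leg 2: 28.56 years is already measured on Earth.
Leg 3: 34.27 years is already measured on Earth.
Total: 85.41 + 28.56 + 34.27 years.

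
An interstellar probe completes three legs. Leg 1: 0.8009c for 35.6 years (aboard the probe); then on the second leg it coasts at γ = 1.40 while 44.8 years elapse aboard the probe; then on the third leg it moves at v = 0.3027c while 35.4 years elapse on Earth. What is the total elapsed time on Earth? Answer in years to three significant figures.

Δt = 158 years

Leg 1: γ = 1/√(1 − 0.8009²) = 1/√0.3586 = 1.670; Δt_1 = 1.670 × 35.6 = 59.45 years.
Leg 2: γ = 1.40; Δt_2 = 1.400 × 44.8 = 62.72 years.
Leg 3: 35.4 years is already measured on Earth.
Total: 59.45 + 62.72 + 35.40 years.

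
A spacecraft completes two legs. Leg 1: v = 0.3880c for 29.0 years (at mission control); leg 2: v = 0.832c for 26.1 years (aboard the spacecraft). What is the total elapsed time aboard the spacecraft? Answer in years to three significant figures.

Leg 1: γ = 1/√(1 − 0.3880²) = 1/√0.8495 = 1.085; τ_1 = 29.0/1.085 = 26.73 years.
Leg 2: 26.1 years is already measured aboard the spacecraft.
Total: 26.73 + 26.10 years.

τ = 52.8 years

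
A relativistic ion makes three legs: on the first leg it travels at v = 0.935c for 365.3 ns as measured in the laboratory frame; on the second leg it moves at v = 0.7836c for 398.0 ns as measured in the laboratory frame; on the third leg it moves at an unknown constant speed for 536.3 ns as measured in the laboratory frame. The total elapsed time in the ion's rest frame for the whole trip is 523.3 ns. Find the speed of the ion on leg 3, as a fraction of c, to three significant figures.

Leg 1: γ = 1/√(1 − 0.935²) = 1/√0.1258 = 2.820; τ_1 = 365.3/2.820 = 129.6 ns.
Leg 2: γ = 1/√(1 − 0.7836²) = 1/√0.3860 = 1.610; τ_2 = 398.0/1.610 = 247.3 ns.
Leg 3: speed unknown; τ_3 = 536.3/γ_3.
Total proper time: 129.6 + 247.3 + τ_3 = 523.3, so τ_3 = 523.3 − 376.8 = 146.5 ns.
γ_3 = 536.3/146.5 = 3.661; β = √(1 − 1/γ²) = √0.9254.

β = 0.962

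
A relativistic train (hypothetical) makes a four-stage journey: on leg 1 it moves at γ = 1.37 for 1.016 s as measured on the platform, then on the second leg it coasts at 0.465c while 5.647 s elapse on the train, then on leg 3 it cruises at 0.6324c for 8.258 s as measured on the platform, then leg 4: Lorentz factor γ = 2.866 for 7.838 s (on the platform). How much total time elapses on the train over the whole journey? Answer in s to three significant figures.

τ = 15.5 s

Leg 1: γ = 1.37; τ_1 = 1.016/1.370 = 0.7416 s.
Leg 2: 5.647 s is already measured on the train.
Leg 3: γ = 1/√(1 − 0.6324²) = 1/√0.6001 = 1.291; τ_3 = 8.258/1.291 = 6.397 s.
Leg 4: γ = 2.866; τ_4 = 7.838/2.866 = 2.735 s.
Total: 0.7416 + 5.647 + 6.397 + 2.735 s.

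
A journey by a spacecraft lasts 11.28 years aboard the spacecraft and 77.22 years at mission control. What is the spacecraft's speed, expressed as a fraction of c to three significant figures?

β = 0.989

The proper time is measured aboard the spacecraft (both events occur at the spacecraft's location); Δt is measured at mission control. γ = Δt/τ = 77.22/11.28 = 6.846.
β = √(1 − 1/γ²) = √(1 − 0.02134) = √0.9787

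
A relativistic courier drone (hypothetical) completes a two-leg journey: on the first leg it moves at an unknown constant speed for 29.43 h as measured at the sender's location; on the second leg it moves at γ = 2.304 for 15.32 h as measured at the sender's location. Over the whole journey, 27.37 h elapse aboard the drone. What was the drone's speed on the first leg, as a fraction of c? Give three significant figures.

β = 0.710

Leg 1: speed unknown; τ_1 = 29.43/γ_1.
Leg 2: γ = 2.304; τ_2 = 15.32/2.304 = 6.649 h.
Total proper time: τ_1 + 6.649 = 27.37, so τ_1 = 27.37 − 6.649 = 20.72 h.
γ_1 = 29.43/20.72 = 1.420; β = √(1 − 1/γ²) = √0.5043.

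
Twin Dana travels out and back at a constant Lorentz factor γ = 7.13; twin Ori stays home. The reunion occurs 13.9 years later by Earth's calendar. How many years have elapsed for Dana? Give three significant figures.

τ = 1.95 years

γ = 7.13
Dana's clock measures proper time along the trip: τ = Δt/γ = 13.9/7.130 years.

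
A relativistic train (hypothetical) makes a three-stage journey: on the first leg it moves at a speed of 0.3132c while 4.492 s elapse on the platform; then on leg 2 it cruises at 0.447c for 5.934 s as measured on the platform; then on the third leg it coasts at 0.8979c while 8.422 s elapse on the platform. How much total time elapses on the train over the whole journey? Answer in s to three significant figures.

τ = 13.3 s

Leg 1: γ = 1/√(1 − 0.3132²) = 1/√0.9019 = 1.053; τ_1 = 4.492/1.053 = 4.266 s.
Leg 2: γ = 1/√(1 − 0.447²) = 1/√0.8002 = 1.118; τ_2 = 5.934/1.118 = 5.308 s.
Leg 3: γ = 1/√(1 − 0.8979²) = 1/√0.1938 = 2.272; τ_3 = 8.422/2.272 = 3.707 s.
Total: 4.266 + 5.308 + 3.707 s.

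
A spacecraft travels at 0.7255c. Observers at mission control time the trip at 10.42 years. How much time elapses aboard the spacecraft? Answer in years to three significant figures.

γ = 1/√(1 − 0.7255²) = 1/√0.4736 = 1.453
The interval measured at mission control is the dilated one; the clock aboard the spacecraft measures the proper time τ = Δt/γ = 10.42/1.453 years.

τ = 7.17 years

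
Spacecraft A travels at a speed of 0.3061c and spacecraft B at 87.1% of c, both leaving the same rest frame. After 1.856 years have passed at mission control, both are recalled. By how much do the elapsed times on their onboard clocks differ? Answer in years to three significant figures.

|τ_A − τ_B| = 0.855 years

A: γ = 1/√(1 − 0.3061²) = 1/√0.9063 = 1.050; τ_A = 1.856/1.050 = 1.767 years.
B: β = 0.871; γ = 1/√(1 − 0.871²) = 1/√0.2414 = 2.035; τ_B = 1.856/2.035 = 0.9118 years.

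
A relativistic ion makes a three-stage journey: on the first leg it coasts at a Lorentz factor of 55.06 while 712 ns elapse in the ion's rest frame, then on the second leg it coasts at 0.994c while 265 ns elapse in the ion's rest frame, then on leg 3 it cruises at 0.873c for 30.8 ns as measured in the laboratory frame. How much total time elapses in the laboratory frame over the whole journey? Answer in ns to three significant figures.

Δt = 4.17×10⁴ ns

Leg 1: γ = 55.06; Δt_1 = 55.06 × 712 = 3.920×10⁴ ns.
Leg 2: γ = 1/√(1 − 0.994²) = 1/√0.01196 = 9.142; Δt_2 = 9.142 × 265 = 2423 ns.
Leg 3: 30.8 ns is already measured in the laboratory frame.
Total: 3.920×10⁴ + 2423 + 30.80 ns.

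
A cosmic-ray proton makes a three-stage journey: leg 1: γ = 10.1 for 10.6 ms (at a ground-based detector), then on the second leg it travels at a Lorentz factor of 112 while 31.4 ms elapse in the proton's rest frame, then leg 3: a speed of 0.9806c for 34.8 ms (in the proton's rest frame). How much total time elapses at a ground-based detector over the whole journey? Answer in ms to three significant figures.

Leg 1: 10.6 ms is already measured at a ground-based detector.
Leg 2: γ = 112; Δt_2 = 112.0 × 31.4 = 3517 ms.
Leg 3: γ = 1/√(1 − 0.9806²) = 1/√0.03842 = 5.102; Δt_3 = 5.102 × 34.8 = 177.5 ms.
Total: 10.60 + 3517 + 177.5 ms.

Δt = 3700 ms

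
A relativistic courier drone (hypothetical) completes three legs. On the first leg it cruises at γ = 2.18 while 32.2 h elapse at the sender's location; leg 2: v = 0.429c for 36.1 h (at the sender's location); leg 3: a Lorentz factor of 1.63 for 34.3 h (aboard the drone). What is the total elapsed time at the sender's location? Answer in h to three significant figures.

Leg 1: 32.2 h is already measured at the sender's location.
Leg 2: 36.1 h is already measured at the sender's location.
Leg 3: γ = 1.63; Δt_3 = 1.630 × 34.3 = 55.91 h.
Total: 32.20 + 36.10 + 55.91 h.

Δt = 124 h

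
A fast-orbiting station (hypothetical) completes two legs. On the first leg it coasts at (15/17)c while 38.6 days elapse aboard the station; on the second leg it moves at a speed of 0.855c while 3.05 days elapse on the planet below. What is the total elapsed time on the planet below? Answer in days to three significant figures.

Δt = 85.1 days

Leg 1: γ = 1/√(1 − (15/17)²) = 17/8 = 2.125; Δt_1 = 2.125 × 38.6 = 82.03 days.
Leg 2: 3.05 days is already measured on the planet below.
Total: 82.03 + 3.050 days.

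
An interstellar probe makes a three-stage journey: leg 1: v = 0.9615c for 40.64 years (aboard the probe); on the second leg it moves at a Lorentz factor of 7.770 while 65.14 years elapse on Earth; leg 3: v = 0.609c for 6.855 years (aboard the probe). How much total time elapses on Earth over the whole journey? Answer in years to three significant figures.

Δt = 222 years

Leg 1: γ = 1/√(1 − 0.9615²) = 1/√0.07552 = 3.639; Δt_1 = 3.639 × 40.64 = 147.9 years.
Leg 2: 65.14 years is already measured on Earth.
Leg 3: γ = 1/√(1 − 0.609²) = 1/√0.6291 = 1.261; Δt_3 = 1.261 × 6.855 = 8.643 years.
Total: 147.9 + 65.14 + 8.643 years.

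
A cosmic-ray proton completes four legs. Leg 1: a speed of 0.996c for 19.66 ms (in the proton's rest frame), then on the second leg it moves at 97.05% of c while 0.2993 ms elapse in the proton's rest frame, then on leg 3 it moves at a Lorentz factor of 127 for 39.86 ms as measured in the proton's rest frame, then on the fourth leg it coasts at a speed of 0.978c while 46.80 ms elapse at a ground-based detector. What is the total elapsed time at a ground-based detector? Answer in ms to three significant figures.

Leg 1: γ = 1/√(1 − 0.996²) = 1/√0.007984 = 11.19; Δt_1 = 11.19 × 19.66 = 220.0 ms.
Leg 2: β = 0.9705; γ = 1/√(1 − 0.9705²) = 1/√0.05813 = 4.148; Δt_2 = 4.148 × 0.2993 = 1.241 ms.
Leg 3: γ = 127; Δt_3 = 127.0 × 39.86 = 5062 ms.
Leg 4: 46.80 ms is already measured at a ground-based detector.
Total: 220.0 + 1.241 + 5062 + 46.80 ms.

Δt = 5330 ms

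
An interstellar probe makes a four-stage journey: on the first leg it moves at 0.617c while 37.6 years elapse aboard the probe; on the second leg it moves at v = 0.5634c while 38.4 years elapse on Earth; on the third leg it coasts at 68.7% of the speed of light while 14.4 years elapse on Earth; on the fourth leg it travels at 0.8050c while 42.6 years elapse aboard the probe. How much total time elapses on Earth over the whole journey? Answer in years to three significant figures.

Leg 1: γ = 1/√(1 − 0.617²) = 1/√0.6193 = 1.271; Δt_1 = 1.271 × 37.6 = 47.78 years.
Leg 2: 38.4 years is already measured on Earth.
Leg 3: 14.4 years is already measured on Earth.
Leg 4: γ = 1/√(1 − 0.8050²) = 1/√0.3520 = 1.686; Δt_4 = 1.686 × 42.6 = 71.80 years.
Total: 47.78 + 38.40 + 14.40 + 71.80 years.

Δt = 172 years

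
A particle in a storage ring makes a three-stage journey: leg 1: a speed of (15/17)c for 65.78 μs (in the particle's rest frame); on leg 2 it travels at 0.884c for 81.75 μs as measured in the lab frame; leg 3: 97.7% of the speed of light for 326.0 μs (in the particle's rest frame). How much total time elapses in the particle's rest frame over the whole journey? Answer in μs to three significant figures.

Leg 1: 65.78 μs is already measured in the particle's rest frame.
Leg 2: γ = 1/√(1 − 0.884²) = 1/√0.2185 = 2.139; τ_2 = 81.75/2.139 = 38.22 μs.
Leg 3: 326.0 μs is already measured in the particle's rest frame.
Total: 65.78 + 38.22 + 326.0 μs.

τ = 430 μs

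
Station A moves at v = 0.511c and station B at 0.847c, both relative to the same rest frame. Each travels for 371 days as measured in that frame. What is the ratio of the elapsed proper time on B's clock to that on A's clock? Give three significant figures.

A: γ = 1/√(1 − 0.511²) = 1/√0.7389 = 1.163. B: γ = 1/√(1 − 0.847²) = 1/√0.2826 = 1.881.
τ_A/τ_B = γ_B/γ_A = 1.881/1.163 = 1.617, so τ_B/τ_A = 0.6184.

τ_B/τ_A = 0.618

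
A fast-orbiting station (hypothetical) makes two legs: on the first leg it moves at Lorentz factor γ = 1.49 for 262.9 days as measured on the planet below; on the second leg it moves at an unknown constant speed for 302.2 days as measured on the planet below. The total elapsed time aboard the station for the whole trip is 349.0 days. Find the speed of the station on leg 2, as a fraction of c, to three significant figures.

Leg 1: γ = 1.49; τ_1 = 262.9/1.490 = 176.4 days.
Leg 2: speed unknown; τ_2 = 302.2/γ_2.
Total proper time: 176.4 + τ_2 = 349.0, so τ_2 = 349.0 − 176.4 = 172.6 days.
γ_2 = 302.2/172.6 = 1.751; β = √(1 − 1/γ²) = √0.6740.

β = 0.821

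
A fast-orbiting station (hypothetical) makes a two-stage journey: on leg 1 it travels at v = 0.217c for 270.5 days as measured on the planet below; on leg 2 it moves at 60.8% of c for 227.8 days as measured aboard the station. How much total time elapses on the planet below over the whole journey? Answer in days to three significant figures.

Δt = 557 days

Leg 1: 270.5 days is already measured on the planet below.
Leg 2: β = 0.608; γ = 1/√(1 − 0.608²) = 1/√0.6303 = 1.260; Δt_2 = 1.260 × 227.8 = 286.9 days.
Total: 270.5 + 286.9 days.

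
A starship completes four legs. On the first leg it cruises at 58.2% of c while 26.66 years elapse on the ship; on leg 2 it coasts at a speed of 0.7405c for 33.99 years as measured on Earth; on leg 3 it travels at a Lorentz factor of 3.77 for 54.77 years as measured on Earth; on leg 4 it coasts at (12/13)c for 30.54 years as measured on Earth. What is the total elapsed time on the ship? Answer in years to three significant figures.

τ = 75.8 years

Leg 1: 26.66 years is already measured on the ship.
Leg 2: γ = 1/√(1 − 0.7405²) = 1/√0.4517 = 1.488; τ_2 = 33.99/1.488 = 22.84 years.
Leg 3: γ = 3.77; τ_3 = 54.77/3.770 = 14.53 years.
Leg 4: γ = 1/√(1 − (12/13)²) = 13/5 = 2.600; τ_4 = 30.54/2.600 = 11.75 years.
Total: 26.66 + 22.84 + 14.53 + 11.75 years.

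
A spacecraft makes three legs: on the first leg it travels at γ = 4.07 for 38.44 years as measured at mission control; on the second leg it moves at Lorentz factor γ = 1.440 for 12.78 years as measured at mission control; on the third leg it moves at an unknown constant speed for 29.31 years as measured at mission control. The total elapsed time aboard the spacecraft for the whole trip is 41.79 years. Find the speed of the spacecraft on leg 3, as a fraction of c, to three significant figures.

Leg 1: γ = 4.07; τ_1 = 38.44/4.070 = 9.445 years.
Leg 2: γ = 1.440; τ_2 = 12.78/1.440 = 8.875 years.
Leg 3: speed unknown; τ_3 = 29.31/γ_3.
Total proper time: 9.445 + 8.875 + τ_3 = 41.79, so τ_3 = 41.79 − 18.32 = 23.47 years.
γ_3 = 29.31/23.47 = 1.249; β = √(1 − 1/γ²) = √0.3588.

β = 0.599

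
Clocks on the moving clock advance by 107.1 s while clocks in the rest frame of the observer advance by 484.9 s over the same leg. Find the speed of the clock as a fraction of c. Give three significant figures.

v = 0.975c

The proper time is measured on the moving clock (both events occur at the clock's location); Δt is measured in the rest frame of the observer. γ = Δt/τ = 484.9/107.1 = 4.528.
β = √(1 − 1/γ²) = √(1 − 0.04878) = √0.9512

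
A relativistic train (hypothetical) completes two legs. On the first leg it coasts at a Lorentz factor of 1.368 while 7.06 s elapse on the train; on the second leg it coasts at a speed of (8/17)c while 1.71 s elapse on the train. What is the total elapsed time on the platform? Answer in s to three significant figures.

Δt = 11.6 s

Leg 1: γ = 1.368; Δt_1 = 1.368 × 7.06 = 9.658 s.
Leg 2: γ = 1/√(1 − (8/17)²) = 17/15 ≈ 1.133; Δt_2 = 1.133 × 1.71 = 1.938 s.
Total: 9.658 + 1.938 s.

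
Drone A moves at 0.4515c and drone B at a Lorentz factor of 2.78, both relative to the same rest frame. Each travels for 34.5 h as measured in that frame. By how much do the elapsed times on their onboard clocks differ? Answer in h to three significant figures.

|τ_A − τ_B| = 18.4 h

A: γ = 1/√(1 − 0.4515²) = 1/√0.7961 = 1.121; τ_A = 34.5/1.121 = 30.78 h.
B: γ = 2.78; τ_B = 34.5/2.780 = 12.41 h.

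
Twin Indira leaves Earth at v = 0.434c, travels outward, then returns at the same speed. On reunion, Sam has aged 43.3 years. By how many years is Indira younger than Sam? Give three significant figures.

Δt − τ = 4.29 years

γ = 1/√(1 − 0.434²) = 1/√0.8116 = 1.110
Indira's elapsed proper time: τ = 43.3/1.110 = 39.01 years.
Age gap = Δt − τ = 43.3 − 39.01 years.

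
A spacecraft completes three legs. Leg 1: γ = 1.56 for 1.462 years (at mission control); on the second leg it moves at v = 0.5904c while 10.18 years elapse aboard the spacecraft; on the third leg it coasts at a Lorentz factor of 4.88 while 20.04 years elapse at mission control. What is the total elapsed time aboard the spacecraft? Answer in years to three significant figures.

Leg 1: γ = 1.56; τ_1 = 1.462/1.560 = 0.9372 years.
Leg 2: 10.18 years is already measured aboard the spacecraft.
Leg 3: γ = 4.88; τ_3 = 20.04/4.880 = 4.107 years.
Total: 0.9372 + 10.18 + 4.107 years.

τ = 15.2 years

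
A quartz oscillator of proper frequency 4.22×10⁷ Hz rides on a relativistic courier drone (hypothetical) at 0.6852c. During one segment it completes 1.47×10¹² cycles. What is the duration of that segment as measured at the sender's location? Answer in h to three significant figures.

Δt = 13.3 h

γ = 1/√(1 − 0.6852²) = 1/√0.5305 = 1.373
Proper time for N cycles: τ = N/f = 1.47×10¹²/(4.22×10⁷) = 3.483×10⁴ s = 9.676 h.
Lab-frame duration Δt = γτ = 1.373 × 9.676 = 13.28 h.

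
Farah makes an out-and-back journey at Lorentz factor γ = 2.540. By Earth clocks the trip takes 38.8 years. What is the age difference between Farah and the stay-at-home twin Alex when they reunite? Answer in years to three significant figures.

γ = 2.540
Farah's elapsed proper time: τ = 38.8/2.540 = 15.28 years.
Age gap = Δt − τ = 38.8 − 15.28 years.

Δt − τ = 23.5 years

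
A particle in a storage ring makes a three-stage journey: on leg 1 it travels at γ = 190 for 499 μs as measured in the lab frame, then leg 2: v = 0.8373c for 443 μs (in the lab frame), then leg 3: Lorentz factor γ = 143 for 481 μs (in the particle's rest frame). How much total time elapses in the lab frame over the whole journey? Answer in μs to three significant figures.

Leg 1: 499 μs is already measured in the lab frame.
Leg 2: 443 μs is already measured in the lab frame.
Leg 3: γ = 143; Δt_3 = 143.0 × 481 = 6.878×10⁴ μs.
Total: 499.0 + 443.0 + 6.878×10⁴ μs.

Δt = 6.97×10⁴ μs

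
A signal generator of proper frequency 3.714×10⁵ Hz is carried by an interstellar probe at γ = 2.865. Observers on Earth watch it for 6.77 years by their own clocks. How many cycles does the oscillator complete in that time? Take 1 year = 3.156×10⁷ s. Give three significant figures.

γ = 2.865
During 6.77 years of lab time, the oscillator's proper time advances by τ = Δt/γ = 6.77/2.865 = 2.363 years = 7.458×10⁷ s.
N = f × τ = 3.714×10⁵ × 7.458×10⁷ = 2.770×10¹³.

N = 2.77×10¹³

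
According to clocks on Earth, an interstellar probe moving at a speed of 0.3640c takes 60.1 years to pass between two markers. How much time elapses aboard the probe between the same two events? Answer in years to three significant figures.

τ = 56.0 years

γ = 1/√(1 − 0.3640²) = 1/√0.8675 = 1.074
The interval measured on Earth is the dilated one; the clock aboard the probe measures the proper time τ = Δt/γ = 60.1/1.074 years.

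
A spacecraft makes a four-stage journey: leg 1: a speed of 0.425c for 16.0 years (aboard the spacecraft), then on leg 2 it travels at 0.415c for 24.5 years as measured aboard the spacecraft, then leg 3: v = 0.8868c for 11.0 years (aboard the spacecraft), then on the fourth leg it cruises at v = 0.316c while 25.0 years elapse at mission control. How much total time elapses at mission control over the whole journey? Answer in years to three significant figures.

Leg 1: γ = 1/√(1 − 0.425²) = 1/√0.8194 = 1.105; Δt_1 = 1.105 × 16.0 = 17.68 years.
Leg 2: γ = 1/√(1 − 0.415²) = 1/√0.8278 = 1.099; Δt_2 = 1.099 × 24.5 = 26.93 years.
Leg 3: γ = 1/√(1 − 0.8868²) = 1/√0.2136 = 2.164; Δt_3 = 2.164 × 11.0 = 23.80 years.
Leg 4: 25.0 years is already measured at mission control.
Total: 17.68 + 26.93 + 23.80 + 25.00 years.

Δt = 93.4 years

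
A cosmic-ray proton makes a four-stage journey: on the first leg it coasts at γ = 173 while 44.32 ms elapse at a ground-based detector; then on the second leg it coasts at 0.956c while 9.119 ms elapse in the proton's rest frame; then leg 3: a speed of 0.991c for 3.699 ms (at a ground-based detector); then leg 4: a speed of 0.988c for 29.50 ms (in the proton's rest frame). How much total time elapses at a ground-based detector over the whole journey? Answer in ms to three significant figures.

Leg 1: 44.32 ms is already measured at a ground-based detector.
Leg 2: γ = 1/√(1 − 0.956²) = 1/√0.08606 = 3.409; Δt_2 = 3.409 × 9.119 = 31.08 ms.
Leg 3: 3.699 ms is already measured at a ground-based detector.
Leg 4: γ = 1/√(1 − 0.988²) = 1/√0.02386 = 6.474; Δt_4 = 6.474 × 29.50 = 191.0 ms.
Total: 44.32 + 31.08 + 3.699 + 191.0 ms.

Δt = 270 ms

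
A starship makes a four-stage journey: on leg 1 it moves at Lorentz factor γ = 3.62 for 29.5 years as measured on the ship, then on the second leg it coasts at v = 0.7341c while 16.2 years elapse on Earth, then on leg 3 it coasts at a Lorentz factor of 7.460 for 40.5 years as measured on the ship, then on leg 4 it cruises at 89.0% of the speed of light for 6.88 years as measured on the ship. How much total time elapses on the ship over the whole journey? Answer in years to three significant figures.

τ = 87.9 years

Leg 1: 29.5 years is already measured on the ship.
Leg 2: γ = 1/√(1 − 0.7341²) = 1/√0.4611 = 1.473; τ_2 = 16.2/1.473 = 11.00 years.
Leg 3: 40.5 years is already measured on the ship.
Leg 4: 6.88 years is already measured on the ship.
Total: 29.50 + 11.00 + 40.50 + 6.880 years.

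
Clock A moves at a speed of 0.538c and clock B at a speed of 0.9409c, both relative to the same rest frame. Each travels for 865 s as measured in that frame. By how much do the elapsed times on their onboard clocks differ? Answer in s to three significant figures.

|τ_A − τ_B| = 436 s

A: γ = 1/√(1 − 0.538²) = 1/√0.7106 = 1.186; τ_A = 865/1.186 = 729.1 s.
B: γ = 1/√(1 − 0.9409²) = 1/√0.1147 = 2.953; τ_B = 865/2.953 = 293.0 s.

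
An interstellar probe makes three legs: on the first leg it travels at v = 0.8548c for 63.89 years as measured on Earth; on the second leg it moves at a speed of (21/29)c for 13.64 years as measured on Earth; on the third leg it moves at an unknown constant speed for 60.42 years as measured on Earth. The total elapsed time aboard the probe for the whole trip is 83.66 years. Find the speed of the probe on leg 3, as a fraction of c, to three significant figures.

β = 0.733

Leg 1: γ = 1/√(1 − 0.8548²) = 1/√0.2693 = 1.927; τ_1 = 63.89/1.927 = 33.16 years.
Leg 2: γ = 1/√(1 − (21/29)²) = 29/20 = 1.450; τ_2 = 13.64/1.450 = 9.407 years.
Leg 3: speed unknown; τ_3 = 60.42/γ_3.
Total proper time: 33.16 + 9.407 + τ_3 = 83.66, so τ_3 = 83.66 − 42.56 = 41.10 years.
γ_3 = 60.42/41.10 = 1.470; β = √(1 − 1/γ²) = √0.5373.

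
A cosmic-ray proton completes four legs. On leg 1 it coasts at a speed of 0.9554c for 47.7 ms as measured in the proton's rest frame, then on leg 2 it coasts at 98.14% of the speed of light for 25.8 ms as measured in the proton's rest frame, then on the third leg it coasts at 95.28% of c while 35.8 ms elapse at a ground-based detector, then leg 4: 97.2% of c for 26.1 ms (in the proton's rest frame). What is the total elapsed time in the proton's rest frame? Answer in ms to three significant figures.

Leg 1: 47.7 ms is already measured in the proton's rest frame.
Leg 2: 25.8 ms is already measured in the proton's rest frame.
Leg 3: β = 0.9528; γ = 1/√(1 − 0.9528²) = 1/√0.09217 = 3.294; τ_3 = 35.8/3.294 = 10.87 ms.
Leg 4: 26.1 ms is already measured in the proton's rest frame.
Total: 47.70 + 25.80 + 10.87 + 26.10 ms.

τ = 110 ms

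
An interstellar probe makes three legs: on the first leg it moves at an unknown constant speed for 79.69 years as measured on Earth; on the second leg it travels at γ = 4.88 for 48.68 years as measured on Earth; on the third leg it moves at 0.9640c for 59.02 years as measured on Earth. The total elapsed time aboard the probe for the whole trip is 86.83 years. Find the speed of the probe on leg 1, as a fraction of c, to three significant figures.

Leg 1: speed unknown; τ_1 = 79.69/γ_1.
Leg 2: γ = 4.88; τ_2 = 48.68/4.880 = 9.975 years.
Leg 3: γ = 1/√(1 − 0.9640²) = 1/√0.07070 = 3.761; τ_3 = 59.02/3.761 = 15.69 years.
Total proper time: τ_1 + 9.975 + 15.69 = 86.83, so τ_1 = 86.83 − 25.67 = 61.16 years.
γ_1 = 79.69/61.16 = 1.303; β = √(1 − 1/γ²) = √0.4110.

β = 0.641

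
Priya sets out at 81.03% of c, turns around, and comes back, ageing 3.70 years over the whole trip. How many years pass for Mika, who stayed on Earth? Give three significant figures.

β = 0.8103; γ = 1/√(1 − 0.8103²) = 1/√0.3434 = 1.706
Earth-frame duration is the dilated interval: Δt = γτ = 1.706 × 3.70 years.

Δt = 6.31 years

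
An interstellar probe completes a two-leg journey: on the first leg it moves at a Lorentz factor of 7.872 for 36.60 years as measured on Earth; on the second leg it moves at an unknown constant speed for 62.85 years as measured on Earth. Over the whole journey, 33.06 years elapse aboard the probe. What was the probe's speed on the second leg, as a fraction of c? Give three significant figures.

Leg 1: γ = 7.872; τ_1 = 36.60/7.872 = 4.649 years.
Leg 2: speed unknown; τ_2 = 62.85/γ_2.
Total proper time: 4.649 + τ_2 = 33.06, so τ_2 = 33.06 − 4.649 = 28.41 years.
γ_2 = 62.85/28.41 = 2.212; β = √(1 − 1/γ²) = √0.7957.

β = 0.892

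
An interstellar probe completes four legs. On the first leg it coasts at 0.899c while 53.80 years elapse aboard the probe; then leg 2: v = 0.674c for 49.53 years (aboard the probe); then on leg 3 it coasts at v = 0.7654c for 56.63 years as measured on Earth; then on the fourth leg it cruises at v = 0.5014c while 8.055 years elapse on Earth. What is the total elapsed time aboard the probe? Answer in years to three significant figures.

τ = 147 years

Leg 1: 53.80 years is already measured aboard the probe.
Leg 2: 49.53 years is already measured aboard the probe.
Leg 3: γ = 1/√(1 − 0.7654²) = 1/√0.4142 = 1.554; τ_3 = 56.63/1.554 = 36.44 years.
Leg 4: γ = 1/√(1 − 0.5014²) = 1/√0.7486 = 1.156; τ_4 = 8.055/1.156 = 6.969 years.
Total: 53.80 + 49.53 + 36.44 + 6.969 years.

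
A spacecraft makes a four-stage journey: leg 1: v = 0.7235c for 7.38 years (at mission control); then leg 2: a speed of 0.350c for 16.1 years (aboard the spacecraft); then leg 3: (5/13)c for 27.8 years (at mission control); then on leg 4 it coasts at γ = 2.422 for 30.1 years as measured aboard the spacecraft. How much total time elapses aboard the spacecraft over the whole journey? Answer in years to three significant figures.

τ = 77.0 years

Leg 1: γ = 1/√(1 − 0.7235²) = 1/√0.4765 = 1.449; τ_1 = 7.38/1.449 = 5.095 years.
Leg 2: 16.1 years is already measured aboard the spacecraft.
Leg 3: γ = 1/√(1 − (5/13)²) = 13/12 ≈ 1.083; τ_3 = 27.8/1.083 = 25.66 years.
Leg 4: 30.1 years is already measured aboard the spacecraft.
Total: 5.095 + 16.10 + 25.66 + 30.10 years.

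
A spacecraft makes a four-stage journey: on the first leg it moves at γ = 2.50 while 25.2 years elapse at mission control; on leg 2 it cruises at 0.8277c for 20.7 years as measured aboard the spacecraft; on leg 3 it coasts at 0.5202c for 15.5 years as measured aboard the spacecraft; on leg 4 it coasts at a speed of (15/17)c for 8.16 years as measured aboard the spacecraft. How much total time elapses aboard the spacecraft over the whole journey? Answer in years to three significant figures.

τ = 54.4 years

Leg 1: γ = 2.50; τ_1 = 25.2/2.500 = 10.08 years.
Leg 2: 20.7 years is already measured aboard the spacecraft.
Leg 3: 15.5 years is already measured aboard the spacecraft.
Leg 4: 8.16 years is already measured aboard the spacecraft.
Total: 10.08 + 20.70 + 15.50 + 8.160 years.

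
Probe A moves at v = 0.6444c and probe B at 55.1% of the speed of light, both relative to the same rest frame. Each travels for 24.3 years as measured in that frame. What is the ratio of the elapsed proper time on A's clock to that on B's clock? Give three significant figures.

A: γ = 1/√(1 − 0.6444²) = 1/√0.5847 = 1.308. B: β = 0.551; γ = 1/√(1 − 0.551²) = 1/√0.6964 = 1.198.
τ_A/τ_B = γ_B/γ_A = 1.198/1.308 = 0.9163, so τ_A/τ_B = 0.9163.

τ_A/τ_B = 0.916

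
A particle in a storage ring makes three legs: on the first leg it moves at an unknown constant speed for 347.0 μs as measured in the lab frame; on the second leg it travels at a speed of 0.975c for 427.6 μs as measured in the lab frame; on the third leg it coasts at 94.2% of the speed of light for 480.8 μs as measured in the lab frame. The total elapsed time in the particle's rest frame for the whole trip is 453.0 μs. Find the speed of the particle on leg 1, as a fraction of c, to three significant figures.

β = 0.824

Leg 1: speed unknown; τ_1 = 347.0/γ_1.
Leg 2: γ = 1/√(1 − 0.975²) = 1/√0.04938 = 4.500; τ_2 = 427.6/4.500 = 95.01 μs.
Leg 3: β = 0.942; γ = 1/√(1 − 0.942²) = 1/√0.1126 = 2.980; τ_3 = 480.8/2.980 = 161.4 μs.
Total proper time: τ_1 + 95.01 + 161.4 = 453.0, so τ_1 = 453.0 − 256.4 = 196.6 μs.
γ_1 = 347.0/196.6 = 1.765; β = √(1 − 1/γ²) = √0.6789.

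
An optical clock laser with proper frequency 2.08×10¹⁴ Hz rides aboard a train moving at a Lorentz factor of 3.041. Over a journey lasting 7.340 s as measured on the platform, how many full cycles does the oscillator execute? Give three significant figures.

γ = 3.041
The oscillator's own cycle count is N = f × τ where τ is the proper time on the train. τ = Δt/γ = 7.340/3.041 = 2.414 s = 2.414×10⁰ s.
N = 2.08×10¹⁴ × 2.414×10⁰ = 5.020×10¹⁴.

N = 5.02×10¹⁴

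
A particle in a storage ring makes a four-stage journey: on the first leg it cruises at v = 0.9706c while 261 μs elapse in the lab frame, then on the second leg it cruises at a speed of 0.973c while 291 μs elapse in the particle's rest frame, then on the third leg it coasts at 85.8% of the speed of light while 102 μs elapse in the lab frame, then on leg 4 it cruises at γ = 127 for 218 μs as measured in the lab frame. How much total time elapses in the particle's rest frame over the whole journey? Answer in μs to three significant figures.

Leg 1: γ = 1/√(1 − 0.9706²) = 1/√0.05794 = 4.155; τ_1 = 261/4.155 = 62.82 μs.
Leg 2: 291 μs is already measured in the particle's rest frame.
Leg 3: β = 0.858; γ = 1/√(1 − 0.858²) = 1/√0.2638 = 1.947; τ_3 = 102/1.947 = 52.39 μs.
Leg 4: γ = 127; τ_4 = 218/127.0 = 1.717 μs.
Total: 62.82 + 291.0 + 52.39 + 1.717 μs.

τ = 408 μs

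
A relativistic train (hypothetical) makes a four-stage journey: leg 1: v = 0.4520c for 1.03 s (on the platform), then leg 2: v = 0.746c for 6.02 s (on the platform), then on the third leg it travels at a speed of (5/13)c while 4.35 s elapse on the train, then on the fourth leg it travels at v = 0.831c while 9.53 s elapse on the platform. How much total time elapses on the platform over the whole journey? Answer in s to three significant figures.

Δt = 21.3 s

Leg 1: 1.03 s is already measured on the platform.
Leg 2: 6.02 s is already measured on the platform.
Leg 3: γ = 1/√(1 − (5/13)²) = 13/12 ≈ 1.083; Δt_3 = 1.083 × 4.35 = 4.712 s.
Leg 4: 9.53 s is already measured on the platform.
Total: 1.030 + 6.020 + 4.712 + 9.530 s.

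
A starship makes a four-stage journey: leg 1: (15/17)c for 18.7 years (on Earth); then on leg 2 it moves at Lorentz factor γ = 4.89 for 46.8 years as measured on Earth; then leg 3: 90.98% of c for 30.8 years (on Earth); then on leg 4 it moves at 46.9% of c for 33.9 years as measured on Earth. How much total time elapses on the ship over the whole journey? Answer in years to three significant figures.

Leg 1: γ = 1/√(1 − (15/17)²) = 17/8 = 2.125; τ_1 = 18.7/2.125 = 8.800 years.
Leg 2: γ = 4.89; τ_2 = 46.8/4.890 = 9.571 years.
Leg 3: β = 0.9098; γ = 1/√(1 − 0.9098²) = 1/√0.1723 = 2.409; τ_3 = 30.8/2.409 = 12.78 years.
Leg 4: β = 0.469; γ = 1/√(1 − 0.469²) = 1/√0.7800 = 1.132; τ_4 = 33.9/1.132 = 29.94 years.
Total: 8.800 + 9.571 + 12.78 + 29.94 years.

τ = 61.1 years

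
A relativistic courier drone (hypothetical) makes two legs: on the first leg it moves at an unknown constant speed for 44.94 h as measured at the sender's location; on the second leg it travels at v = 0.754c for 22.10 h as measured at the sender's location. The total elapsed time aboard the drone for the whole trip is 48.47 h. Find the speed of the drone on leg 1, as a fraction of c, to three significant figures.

Leg 1: speed unknown; τ_1 = 44.94/γ_1.
Leg 2: γ = 1/√(1 − 0.754²) = 1/√0.4315 = 1.522; τ_2 = 22.10/1.522 = 14.52 h.
Total proper time: τ_1 + 14.52 = 48.47, so τ_1 = 48.47 − 14.52 = 33.95 h.
γ_1 = 44.94/33.95 = 1.324; β = √(1 − 1/γ²) = √0.4292.

β = 0.655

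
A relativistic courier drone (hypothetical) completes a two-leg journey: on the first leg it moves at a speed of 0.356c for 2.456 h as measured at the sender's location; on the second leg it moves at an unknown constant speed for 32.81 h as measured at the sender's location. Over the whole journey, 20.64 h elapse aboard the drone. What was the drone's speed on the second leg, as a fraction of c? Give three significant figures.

Leg 1: γ = 1/√(1 − 0.356²) = 1/√0.8733 = 1.070; τ_1 = 2.456/1.070 = 2.295 h.
Leg 2: speed unknown; τ_2 = 32.81/γ_2.
Total proper time: 2.295 + τ_2 = 20.64, so τ_2 = 20.64 − 2.295 = 18.34 h.
γ_2 = 32.81/18.34 = 1.789; β = √(1 − 1/γ²) = √0.6874.

β = 0.829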